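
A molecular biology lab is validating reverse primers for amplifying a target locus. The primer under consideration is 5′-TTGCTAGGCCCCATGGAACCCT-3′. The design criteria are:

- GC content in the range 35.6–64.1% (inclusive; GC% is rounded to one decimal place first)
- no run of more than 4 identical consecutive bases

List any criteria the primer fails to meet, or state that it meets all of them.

Meets all criteria.

Base counts: A=4, T=5, G=5, C=8 (length 22).
GC content: GC 13/22 = 59.1% ✓
homopolymer run: longest run = 4 ✓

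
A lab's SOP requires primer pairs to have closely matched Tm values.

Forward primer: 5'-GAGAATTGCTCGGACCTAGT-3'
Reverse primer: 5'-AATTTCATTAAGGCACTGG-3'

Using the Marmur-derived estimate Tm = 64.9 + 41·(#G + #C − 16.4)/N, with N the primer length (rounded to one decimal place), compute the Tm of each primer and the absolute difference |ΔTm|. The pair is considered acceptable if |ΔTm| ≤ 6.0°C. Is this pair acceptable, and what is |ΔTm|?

|ΔTm| = 7.2°C; the pair is not acceptable.

Forward: G+C = 10, N = 20 → Tm = 64.9 + 41·(10 − 16.4)/20 = 51.8°C.
Reverse: G+C = 7, N = 19 → Tm = 64.9 + 41·(7 − 16.4)/19 = 44.6°C.
|ΔTm| = |51.8 − 44.6| = 7.2°C, > 6.0°C.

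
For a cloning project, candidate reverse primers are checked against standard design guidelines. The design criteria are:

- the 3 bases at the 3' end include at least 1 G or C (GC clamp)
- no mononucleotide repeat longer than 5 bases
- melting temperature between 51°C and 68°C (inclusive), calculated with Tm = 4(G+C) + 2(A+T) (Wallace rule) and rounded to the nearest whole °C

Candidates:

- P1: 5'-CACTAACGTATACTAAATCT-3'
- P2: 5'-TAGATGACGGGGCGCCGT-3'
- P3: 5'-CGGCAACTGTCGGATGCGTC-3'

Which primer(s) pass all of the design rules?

P1 (20 nt, A=8 T=6 G=1 C=5): 3' end TCT has 1 G/C ✓; longest run = 3 ✓; Tm = 2·14 + 4·6 = 52°C ✓ — passes.
P2 (18 nt, A=3 T=3 G=8 C=4): 3' end CGT has 2 G/C ✓; longest run = 4 ✓; Tm = 2·6 + 4·12 = 60°C ✓ — passes.
P3 (20 nt, A=3 T=4 G=7 C=6): 3' end GTC has 2 G/C ✓; longest run = 2 ✓; Tm = 2·7 + 4·13 = 66°C ✓ — passes.

P1, P2 and P3.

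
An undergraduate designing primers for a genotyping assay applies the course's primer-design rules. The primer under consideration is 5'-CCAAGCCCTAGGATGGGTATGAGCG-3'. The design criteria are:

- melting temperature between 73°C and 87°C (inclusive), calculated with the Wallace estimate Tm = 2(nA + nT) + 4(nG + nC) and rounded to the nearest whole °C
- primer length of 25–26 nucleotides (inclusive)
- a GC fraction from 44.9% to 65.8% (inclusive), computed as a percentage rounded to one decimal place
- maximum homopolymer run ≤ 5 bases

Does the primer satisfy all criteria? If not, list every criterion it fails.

Meets all criteria.

Base counts: A=6, T=4, G=9, C=6 (length 25).
Tm: Tm = 2·10 + 4·15 = 80°C ✓
length: length 25 ✓
GC content: GC 15/25 = 60.0% ✓
homopolymer run: longest run = 3 ✓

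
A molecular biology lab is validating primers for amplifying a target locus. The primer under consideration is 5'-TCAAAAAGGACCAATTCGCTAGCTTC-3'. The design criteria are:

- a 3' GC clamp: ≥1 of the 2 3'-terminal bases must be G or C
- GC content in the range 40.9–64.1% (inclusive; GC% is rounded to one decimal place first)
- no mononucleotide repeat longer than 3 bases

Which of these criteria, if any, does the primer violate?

Fails: homopolymer run.

Base counts: A=9, T=6, G=4, C=7 (length 26).
GC clamp: 3' end TC has 1 G/C ✓
GC content: GC 11/26 = 42.3% ✓
homopolymer run: longest run = 5, exceeds 3 ✗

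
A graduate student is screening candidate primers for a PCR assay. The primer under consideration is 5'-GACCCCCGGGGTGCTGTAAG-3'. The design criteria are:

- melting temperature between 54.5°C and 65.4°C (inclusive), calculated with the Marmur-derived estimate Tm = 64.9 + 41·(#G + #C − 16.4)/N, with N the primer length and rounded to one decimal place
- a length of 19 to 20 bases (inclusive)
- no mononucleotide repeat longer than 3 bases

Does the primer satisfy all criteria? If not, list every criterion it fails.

Fails: homopolymer run.

Base counts: A=3, T=3, G=8, C=6 (length 20).
Tm: Tm = 64.9 + 41·(14 − 16.4)/20 = 60.0°C ✓
length: length 20 ✓
homopolymer run: longest run = 5, exceeds 3 ✗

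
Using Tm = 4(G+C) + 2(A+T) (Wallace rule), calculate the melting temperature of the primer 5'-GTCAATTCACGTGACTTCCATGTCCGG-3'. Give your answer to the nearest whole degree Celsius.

Base counts: A=5, T=8, G=6, C=8 (length 27).
Tm = 2·(5+8) + 4·(6+8) = 2·13 + 4·14 = 26 + 56 = 82°C.

82°C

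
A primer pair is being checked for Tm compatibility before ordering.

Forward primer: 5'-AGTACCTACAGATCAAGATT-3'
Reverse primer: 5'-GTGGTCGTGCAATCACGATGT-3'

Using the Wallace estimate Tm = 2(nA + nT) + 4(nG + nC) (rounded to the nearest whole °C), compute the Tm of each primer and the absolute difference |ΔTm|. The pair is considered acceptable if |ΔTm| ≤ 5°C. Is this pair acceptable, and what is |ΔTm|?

Forward: A=8 T=5 G=3 C=4 → Tm = 2·13 + 4·7 = 54°C.
Reverse: A=4 T=6 G=7 C=4 → Tm = 2·10 + 4·11 = 64°C.
|ΔTm| = |54 − 64| = 10°C, > 5°C.

|ΔTm| = 10°C; the pair is not acceptable.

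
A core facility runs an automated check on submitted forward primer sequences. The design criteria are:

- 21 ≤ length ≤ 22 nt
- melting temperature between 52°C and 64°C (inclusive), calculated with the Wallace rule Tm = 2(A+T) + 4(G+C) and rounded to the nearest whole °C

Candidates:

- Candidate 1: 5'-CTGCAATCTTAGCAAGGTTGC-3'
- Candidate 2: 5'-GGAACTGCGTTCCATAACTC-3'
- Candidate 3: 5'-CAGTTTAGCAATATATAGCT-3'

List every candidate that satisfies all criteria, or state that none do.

Candidate 1 only.

Candidate 1 (21 nt, A=5 T=6 G=5 C=5): length 21 ✓; Tm = 2·11 + 4·10 = 62°C ✓ — passes.
Candidate 2 (20 nt, A=5 T=5 G=4 C=6): length 20, outside 21–22 ✗; Tm = 2·10 + 4·10 = 60°C ✓ — fails.
Candidate 3 (20 nt, A=7 T=7 G=3 C=3): length 20, outside 21–22 ✗; Tm = 2·14 + 4·6 = 52°C ✓ — fails.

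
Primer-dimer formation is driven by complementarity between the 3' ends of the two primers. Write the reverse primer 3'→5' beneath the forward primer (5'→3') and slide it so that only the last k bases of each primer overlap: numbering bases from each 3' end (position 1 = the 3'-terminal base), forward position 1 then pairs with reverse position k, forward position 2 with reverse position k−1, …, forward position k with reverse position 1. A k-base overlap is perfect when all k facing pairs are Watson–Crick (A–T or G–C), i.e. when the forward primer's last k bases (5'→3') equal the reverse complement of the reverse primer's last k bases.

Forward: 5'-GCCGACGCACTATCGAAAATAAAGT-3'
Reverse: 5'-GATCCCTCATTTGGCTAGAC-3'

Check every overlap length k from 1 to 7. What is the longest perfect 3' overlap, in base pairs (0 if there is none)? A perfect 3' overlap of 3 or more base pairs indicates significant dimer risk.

Longest perfect overlap: 2 complementary base pairs; below the dimer-risk threshold (threshold 3).

Last 7 bases (5'→3') — forward …ATAAAGT, reverse …GCTAGAC.
Reverse complement of the reverse primer's last 7 bases: GTCTAGC; its first k bases are the reverse complement of the reverse primer's last k bases, so a perfect k-base overlap needs the forward primer's last k bases to equal them.
Comparing (forward last k vs required): k=1: T vs G ✗; k=2: GT vs GT ✓; k=3: AGT vs GTC ✗; k=4: AAGT vs GTCT ✗; k=5: AAAGT vs GTCTA ✗; k=6: TAAAGT vs GTCTAG ✗; k=7: ATAAAGT vs GTCTAGC ✗.
Only k = 2 is perfect, so the longest perfect 3' overlap is 2.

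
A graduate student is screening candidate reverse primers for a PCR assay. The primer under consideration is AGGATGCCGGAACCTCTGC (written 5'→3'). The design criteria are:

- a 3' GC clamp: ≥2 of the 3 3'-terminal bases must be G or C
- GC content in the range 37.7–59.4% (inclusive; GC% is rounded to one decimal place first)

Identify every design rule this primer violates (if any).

Base counts: A=4, T=3, G=6, C=6 (length 19).
GC clamp: 3' end TGC has 2 G/C ✓
GC content: GC 12/19 = 63.2%, outside 37.7–59.4% ✗

Fails: GC content.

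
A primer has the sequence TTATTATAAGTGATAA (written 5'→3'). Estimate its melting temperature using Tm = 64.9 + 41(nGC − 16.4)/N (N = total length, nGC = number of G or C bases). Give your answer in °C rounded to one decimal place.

28.0°C

Base counts: A=7, T=7, G=2, C=0; G+C = 2, N = 16.
Tm = 64.9 + 41·(2 − 16.4)/16 = 64.9 + -590.40/16 = 28.0°C.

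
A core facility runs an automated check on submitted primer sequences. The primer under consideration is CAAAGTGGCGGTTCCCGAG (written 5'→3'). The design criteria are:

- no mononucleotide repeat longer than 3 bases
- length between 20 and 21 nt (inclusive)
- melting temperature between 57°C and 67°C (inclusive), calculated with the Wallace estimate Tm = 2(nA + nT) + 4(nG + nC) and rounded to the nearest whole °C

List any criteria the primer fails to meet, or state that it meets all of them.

Base counts: A=4, T=3, G=7, C=5 (length 19).
homopolymer run: longest run = 3 ✓
length: length 19, outside 20–21 ✗
Tm: Tm = 2·7 + 4·12 = 62°C ✓

Fails: length.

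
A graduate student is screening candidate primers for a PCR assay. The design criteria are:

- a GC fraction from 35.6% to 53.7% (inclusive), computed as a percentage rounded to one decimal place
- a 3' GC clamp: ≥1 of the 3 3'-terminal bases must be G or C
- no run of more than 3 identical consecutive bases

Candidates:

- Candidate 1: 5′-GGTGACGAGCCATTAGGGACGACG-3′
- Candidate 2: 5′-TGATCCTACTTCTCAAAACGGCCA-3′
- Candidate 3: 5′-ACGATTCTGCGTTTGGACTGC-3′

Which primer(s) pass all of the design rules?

Candidate 1 (24 nt, A=6 T=3 G=10 C=5): GC 15/24 = 62.5%, outside 35.6–53.7% ✗; 3' end ACG has 2 G/C ✓; longest run = 3 ✓ — fails.
Candidate 2 (24 nt, A=7 T=6 G=3 C=8): GC 11/24 = 45.8% ✓; 3' end CCA has 2 G/C ✓; longest run = 4, exceeds 3 ✗ — fails.
Candidate 3 (21 nt, A=3 T=7 G=6 C=5): GC 11/21 = 52.4% ✓; 3' end TGC has 2 G/C ✓; longest run = 3 ✓ — passes.

Candidate 3 only.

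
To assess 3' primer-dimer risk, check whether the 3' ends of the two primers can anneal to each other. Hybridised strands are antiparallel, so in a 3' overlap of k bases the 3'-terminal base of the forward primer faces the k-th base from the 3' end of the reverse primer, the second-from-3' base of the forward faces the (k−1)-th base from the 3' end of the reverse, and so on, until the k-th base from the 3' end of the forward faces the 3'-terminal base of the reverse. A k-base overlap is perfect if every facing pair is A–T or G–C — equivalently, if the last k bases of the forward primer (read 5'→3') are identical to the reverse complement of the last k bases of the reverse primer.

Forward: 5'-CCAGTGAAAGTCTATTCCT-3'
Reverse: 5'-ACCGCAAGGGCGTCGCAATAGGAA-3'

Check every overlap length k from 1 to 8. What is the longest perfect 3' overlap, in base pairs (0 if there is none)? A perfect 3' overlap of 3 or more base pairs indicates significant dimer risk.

Last 8 bases (5'→3') — forward …CTATTCCT, reverse …AATAGGAA.
Reverse complement of the reverse primer's last 8 bases: TTCCTATT; its first k bases are the reverse complement of the reverse primer's last k bases, so a perfect k-base overlap needs the forward primer's last k bases to equal them.
Comparing (forward last k vs required): k=1: T vs T ✓; k=2: CT vs TT ✗; k=3: CCT vs TTC ✗; k=4: TCCT vs TTCC ✗; k=5: TTCCT vs TTCCT ✓; k=6: ATTCCT vs TTCCTA ✗; k=7: TATTCCT vs TTCCTAT ✗; k=8: CTATTCCT vs TTCCTATT ✗.
Perfect overlaps at k = 1, 5; the largest is 5.

Longest perfect overlap: 5 complementary base pairs; significant dimer risk (threshold 3).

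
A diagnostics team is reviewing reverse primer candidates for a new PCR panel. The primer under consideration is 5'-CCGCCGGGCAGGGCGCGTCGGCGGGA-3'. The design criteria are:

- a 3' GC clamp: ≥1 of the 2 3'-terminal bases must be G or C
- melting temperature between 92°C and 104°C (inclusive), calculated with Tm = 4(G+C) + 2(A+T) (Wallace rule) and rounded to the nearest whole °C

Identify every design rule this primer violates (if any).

Base counts: A=2, T=1, G=14, C=9 (length 26).
GC clamp: 3' end GA has 1 G/C ✓
Tm: Tm = 2·3 + 4·23 = 98°C ✓

Meets all criteria.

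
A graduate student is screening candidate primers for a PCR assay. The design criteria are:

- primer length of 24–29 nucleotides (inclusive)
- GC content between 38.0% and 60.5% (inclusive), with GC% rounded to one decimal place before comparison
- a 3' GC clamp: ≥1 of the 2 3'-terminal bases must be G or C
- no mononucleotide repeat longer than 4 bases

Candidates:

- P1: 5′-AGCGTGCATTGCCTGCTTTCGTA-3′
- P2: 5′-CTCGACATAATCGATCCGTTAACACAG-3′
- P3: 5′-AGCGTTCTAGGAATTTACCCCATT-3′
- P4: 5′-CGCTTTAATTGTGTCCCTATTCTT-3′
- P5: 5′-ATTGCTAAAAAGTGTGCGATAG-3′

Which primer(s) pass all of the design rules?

P1 (23 nt, A=3 T=8 G=6 C=6): length 23, outside 24–29 ✗; GC 12/23 = 52.2% ✓; 3' end TA has 0 G/C, need ≥1 ✗; longest run = 3 ✓ — fails.
P2 (27 nt, A=9 T=6 G=4 C=8): length 27 ✓; GC 12/27 = 44.4% ✓; 3' end AG has 1 G/C ✓; longest run = 2 ✓ — passes.
P3 (24 nt, A=6 T=8 G=4 C=6): length 24 ✓; GC 10/24 = 41.7% ✓; 3' end TT has 0 G/C, need ≥1 ✗; longest run = 4 ✓ — fails.
P4 (24 nt, A=3 T=12 G=3 C=6): length 24 ✓; GC 9/24 = 37.5%, outside 38.0–60.5% ✗; 3' end TT has 0 G/C, need ≥1 ✗; longest run = 3 ✓ — fails.
P5 (22 nt, A=8 T=6 G=6 C=2): length 22, outside 24–29 ✗; GC 8/22 = 36.4%, outside 38.0–60.5% ✗; 3' end AG has 1 G/C ✓; longest run = 5, exceeds 4 ✗ — fails.

P2 only.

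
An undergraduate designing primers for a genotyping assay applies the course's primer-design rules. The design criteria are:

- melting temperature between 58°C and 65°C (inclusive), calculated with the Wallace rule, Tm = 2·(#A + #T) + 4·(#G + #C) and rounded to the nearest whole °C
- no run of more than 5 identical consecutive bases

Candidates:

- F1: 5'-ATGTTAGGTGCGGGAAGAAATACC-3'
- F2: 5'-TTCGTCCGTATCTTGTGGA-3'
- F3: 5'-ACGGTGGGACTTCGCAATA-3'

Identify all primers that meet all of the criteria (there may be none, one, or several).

F3 only.

F1 (24 nt, A=8 T=5 G=8 C=3): Tm = 2·13 + 4·11 = 70°C, outside 58–65°C ✗; longest run = 3 ✓ — fails.
F2 (19 nt, A=2 T=8 G=5 C=4): Tm = 2·10 + 4·9 = 56°C, outside 58–65°C ✗; longest run = 2 ✓ — fails.
F3 (19 nt, A=5 T=4 G=6 C=4): Tm = 2·9 + 4·10 = 58°C ✓; longest run = 3 ✓ — passes.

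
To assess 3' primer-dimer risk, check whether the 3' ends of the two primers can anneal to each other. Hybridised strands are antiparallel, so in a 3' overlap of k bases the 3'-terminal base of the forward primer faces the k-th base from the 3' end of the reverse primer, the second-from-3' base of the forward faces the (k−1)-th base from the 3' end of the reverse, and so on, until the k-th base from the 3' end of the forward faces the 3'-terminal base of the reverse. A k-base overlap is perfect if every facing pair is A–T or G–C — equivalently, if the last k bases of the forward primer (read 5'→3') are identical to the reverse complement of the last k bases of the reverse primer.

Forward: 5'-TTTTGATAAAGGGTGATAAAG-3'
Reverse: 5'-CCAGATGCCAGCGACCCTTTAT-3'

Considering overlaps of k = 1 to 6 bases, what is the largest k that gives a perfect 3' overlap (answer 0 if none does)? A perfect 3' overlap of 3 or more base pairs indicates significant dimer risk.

Last 6 bases (5'→3') — forward …ATAAAG, reverse …CTTTAT.
Reverse complement of the reverse primer's last 6 bases: ATAAAG; its first k bases are the reverse complement of the reverse primer's last k bases, so a perfect k-base overlap needs the forward primer's last k bases to equal them.
Comparing (forward last k vs required): k=1: G vs A ✗; k=2: AG vs AT ✗; k=3: AAG vs ATA ✗; k=4: AAAG vs ATAA ✗; k=5: TAAAG vs ATAAA ✗; k=6: ATAAAG vs ATAAAG ✓.
Only k = 6 is perfect, so the longest perfect 3' overlap is 6.

Longest perfect overlap: 6 complementary base pairs; significant dimer risk (threshold 3).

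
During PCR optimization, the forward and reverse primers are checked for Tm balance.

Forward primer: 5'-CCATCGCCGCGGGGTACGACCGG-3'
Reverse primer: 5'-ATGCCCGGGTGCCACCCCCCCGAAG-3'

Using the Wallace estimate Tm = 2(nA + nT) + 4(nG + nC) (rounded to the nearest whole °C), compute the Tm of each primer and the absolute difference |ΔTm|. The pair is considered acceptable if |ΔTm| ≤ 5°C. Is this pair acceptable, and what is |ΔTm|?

Forward: A=3 T=2 G=9 C=9 → Tm = 2·5 + 4·18 = 82°C.
Reverse: A=4 T=2 G=7 C=12 → Tm = 2·6 + 4·19 = 88°C.
|ΔTm| = |82 − 88| = 6°C, > 5°C.

|ΔTm| = 6°C; the pair is not acceptable.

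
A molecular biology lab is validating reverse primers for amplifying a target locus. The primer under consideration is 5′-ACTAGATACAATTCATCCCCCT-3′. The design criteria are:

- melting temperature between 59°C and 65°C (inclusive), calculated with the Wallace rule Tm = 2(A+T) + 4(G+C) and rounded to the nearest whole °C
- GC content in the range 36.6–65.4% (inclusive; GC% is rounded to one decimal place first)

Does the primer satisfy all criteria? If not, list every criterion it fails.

Meets all criteria.

Base counts: A=7, T=6, G=1, C=8 (length 22).
Tm: Tm = 2·13 + 4·9 = 62°C ✓
GC content: GC 9/22 = 40.9% ✓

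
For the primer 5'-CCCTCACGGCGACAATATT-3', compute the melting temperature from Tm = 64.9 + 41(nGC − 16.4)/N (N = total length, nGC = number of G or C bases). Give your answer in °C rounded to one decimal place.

51.1°C

Base counts: A=5, T=4, G=3, C=7; G+C = 10, N = 19.
Tm = 64.9 + 41·(10 − 16.4)/19 = 64.9 + -262.40/19 = 51.1°C.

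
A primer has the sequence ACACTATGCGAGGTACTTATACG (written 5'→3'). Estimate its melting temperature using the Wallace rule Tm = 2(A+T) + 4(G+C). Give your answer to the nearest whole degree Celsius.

Base counts: A=7, T=6, G=5, C=5 (length 23).
Tm = 2·(7+6) + 4·(5+5) = 2·13 + 4·10 = 26 + 40 = 66°C.

66°C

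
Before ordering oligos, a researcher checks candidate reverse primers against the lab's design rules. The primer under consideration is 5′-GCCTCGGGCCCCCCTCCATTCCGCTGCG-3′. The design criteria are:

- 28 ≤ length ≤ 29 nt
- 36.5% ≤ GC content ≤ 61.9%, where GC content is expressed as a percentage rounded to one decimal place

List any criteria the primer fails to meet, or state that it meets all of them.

Base counts: A=1, T=5, G=7, C=15 (length 28).
length: length 28 ✓
GC content: GC 22/28 = 78.6%, outside 36.5–61.9% ✗

Fails: GC content.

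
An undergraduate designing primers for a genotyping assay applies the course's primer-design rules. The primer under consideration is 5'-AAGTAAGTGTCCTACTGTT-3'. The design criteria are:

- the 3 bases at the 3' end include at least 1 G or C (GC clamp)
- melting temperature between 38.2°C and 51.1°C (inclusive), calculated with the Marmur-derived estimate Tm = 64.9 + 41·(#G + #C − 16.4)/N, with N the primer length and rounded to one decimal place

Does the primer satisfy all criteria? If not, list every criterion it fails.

Base counts: A=5, T=7, G=4, C=3 (length 19).
GC clamp: 3' end GTT has 1 G/C ✓
Tm: Tm = 64.9 + 41·(7 − 16.4)/19 = 44.6°C ✓

Meets all criteria.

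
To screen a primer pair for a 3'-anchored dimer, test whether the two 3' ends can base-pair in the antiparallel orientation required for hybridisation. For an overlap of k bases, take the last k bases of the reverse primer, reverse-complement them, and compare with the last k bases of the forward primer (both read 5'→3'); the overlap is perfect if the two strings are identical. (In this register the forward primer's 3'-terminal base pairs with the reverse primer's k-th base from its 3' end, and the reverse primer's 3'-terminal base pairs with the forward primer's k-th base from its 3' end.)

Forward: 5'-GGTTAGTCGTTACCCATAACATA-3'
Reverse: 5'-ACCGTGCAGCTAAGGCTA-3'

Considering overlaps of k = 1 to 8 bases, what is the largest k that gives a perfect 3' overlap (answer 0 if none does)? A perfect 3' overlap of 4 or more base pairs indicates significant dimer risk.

Longest perfect overlap: 2 complementary base pairs; below the dimer-risk threshold (threshold 4).

Last 8 bases (5'→3') — forward …ATAACATA, reverse …TAAGGCTA.
Reverse complement of the reverse primer's last 8 bases: TAGCCTTA; its first k bases are the reverse complement of the reverse primer's last k bases, so a perfect k-base overlap needs the forward primer's last k bases to equal them.
Comparing (forward last k vs required): k=1: A vs T ✗; k=2: TA vs TA ✓; k=3: ATA vs TAG ✗; k=4: CATA vs TAGC ✗; k=5: ACATA vs TAGCC ✗; k=6: AACATA vs TAGCCT ✗; k=7: TAACATA vs TAGCCTT ✗; k=8: ATAACATA vs TAGCCTTA ✗.
Only k = 2 is perfect, so the longest perfect 3' overlap is 2.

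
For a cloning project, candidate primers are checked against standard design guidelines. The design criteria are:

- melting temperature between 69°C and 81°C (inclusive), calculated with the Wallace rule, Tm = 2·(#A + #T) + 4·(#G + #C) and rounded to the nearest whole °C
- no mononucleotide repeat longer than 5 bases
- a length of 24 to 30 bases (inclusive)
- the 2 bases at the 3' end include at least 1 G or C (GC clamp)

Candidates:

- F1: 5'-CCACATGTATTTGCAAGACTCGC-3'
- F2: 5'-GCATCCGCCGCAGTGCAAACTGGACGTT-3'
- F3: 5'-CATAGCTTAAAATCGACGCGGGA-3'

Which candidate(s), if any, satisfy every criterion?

F1 (23 nt, A=6 T=6 G=4 C=7): Tm = 2·12 + 4·11 = 68°C, outside 69–81°C ✗; longest run = 3 ✓; length 23, outside 24–30 ✗; 3' end GC has 2 G/C ✓ — fails.
F2 (28 nt, A=6 T=5 G=8 C=9): Tm = 2·11 + 4·17 = 90°C, outside 69–81°C ✗; longest run = 3 ✓; length 28 ✓; 3' end TT has 0 G/C, need ≥1 ✗ — fails.
F3 (23 nt, A=8 T=4 G=6 C=5): Tm = 2·12 + 4·11 = 68°C, outside 69–81°C ✗; longest run = 4 ✓; length 23, outside 24–30 ✗; 3' end GA has 1 G/C ✓ — fails.

None of the candidates satisfy all criteria.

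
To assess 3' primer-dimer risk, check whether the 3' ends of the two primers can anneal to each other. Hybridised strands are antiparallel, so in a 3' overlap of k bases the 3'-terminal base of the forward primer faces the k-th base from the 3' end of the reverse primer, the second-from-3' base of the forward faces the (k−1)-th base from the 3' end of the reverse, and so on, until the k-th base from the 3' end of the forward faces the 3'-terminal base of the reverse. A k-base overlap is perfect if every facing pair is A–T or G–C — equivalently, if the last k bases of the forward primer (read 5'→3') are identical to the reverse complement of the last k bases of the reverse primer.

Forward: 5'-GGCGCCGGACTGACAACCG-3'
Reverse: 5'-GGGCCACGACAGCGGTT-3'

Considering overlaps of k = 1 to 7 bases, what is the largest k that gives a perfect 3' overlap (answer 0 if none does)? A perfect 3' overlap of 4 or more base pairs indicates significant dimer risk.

Last 7 bases (5'→3') — forward …ACAACCG, reverse …AGCGGTT.
Reverse complement of the reverse primer's last 7 bases: AACCGCT; its first k bases are the reverse complement of the reverse primer's last k bases, so a perfect k-base overlap needs the forward primer's last k bases to equal them.
Comparing (forward last k vs required): k=1: G vs A ✗; k=2: CG vs AA ✗; k=3: CCG vs AAC ✗; k=4: ACCG vs AACC ✗; k=5: AACCG vs AACCG ✓; k=6: CAACCG vs AACCGC ✗; k=7: ACAACCG vs AACCGCT ✗.
Only k = 5 is perfect, so the longest perfect 3' overlap is 5.

Longest perfect overlap: 5 complementary base pairs; significant dimer risk (threshold 4).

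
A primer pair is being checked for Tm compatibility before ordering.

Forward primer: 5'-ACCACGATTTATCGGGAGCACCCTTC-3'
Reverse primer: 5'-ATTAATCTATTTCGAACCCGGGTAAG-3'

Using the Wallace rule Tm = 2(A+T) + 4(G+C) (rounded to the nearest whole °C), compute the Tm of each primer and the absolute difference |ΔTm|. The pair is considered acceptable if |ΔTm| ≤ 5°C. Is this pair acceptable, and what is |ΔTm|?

|ΔTm| = 8°C; the pair is not acceptable.

Forward: A=6 T=6 G=5 C=9 → Tm = 2·12 + 4·14 = 80°C.
Reverse: A=8 T=8 G=5 C=5 → Tm = 2·16 + 4·10 = 72°C.
|ΔTm| = |80 − 72| = 8°C, > 5°C.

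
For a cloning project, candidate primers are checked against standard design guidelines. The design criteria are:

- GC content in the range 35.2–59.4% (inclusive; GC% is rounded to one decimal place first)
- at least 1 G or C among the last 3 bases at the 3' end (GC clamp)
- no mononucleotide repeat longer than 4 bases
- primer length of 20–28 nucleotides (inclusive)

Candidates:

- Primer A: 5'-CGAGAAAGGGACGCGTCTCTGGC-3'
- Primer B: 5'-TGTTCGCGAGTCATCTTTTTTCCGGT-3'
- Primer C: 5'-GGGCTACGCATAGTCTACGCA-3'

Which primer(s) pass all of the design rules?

Primer C only.

Primer A (23 nt, A=5 T=3 G=9 C=6): GC 15/23 = 65.2%, outside 35.2–59.4% ✗; 3' end GGC has 3 G/C ✓; longest run = 3 ✓; length 23 ✓ — fails.
Primer B (26 nt, A=2 T=12 G=6 C=6): GC 12/26 = 46.2% ✓; 3' end GGT has 2 G/C ✓; longest run = 6, exceeds 4 ✗; length 26 ✓ — fails.
Primer C (21 nt, A=5 T=4 G=6 C=6): GC 12/21 = 57.1% ✓; 3' end GCA has 2 G/C ✓; longest run = 3 ✓; length 21 ✓ — passes.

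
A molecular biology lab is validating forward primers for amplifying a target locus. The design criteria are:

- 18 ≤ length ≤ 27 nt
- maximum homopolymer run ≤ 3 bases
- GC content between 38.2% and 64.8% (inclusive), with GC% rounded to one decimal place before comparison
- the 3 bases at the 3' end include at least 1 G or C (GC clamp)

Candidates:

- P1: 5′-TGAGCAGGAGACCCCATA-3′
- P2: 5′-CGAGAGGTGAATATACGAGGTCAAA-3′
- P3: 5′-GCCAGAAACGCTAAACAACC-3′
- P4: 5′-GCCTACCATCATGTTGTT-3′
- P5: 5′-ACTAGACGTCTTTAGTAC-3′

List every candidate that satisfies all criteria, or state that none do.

P1 (18 nt, A=6 T=2 G=5 C=5): length 18 ✓; longest run = 4, exceeds 3 ✗; GC 10/18 = 55.6% ✓; 3' end ATA has 0 G/C, need ≥1 ✗ — fails.
P2 (25 nt, A=10 T=4 G=8 C=3): length 25 ✓; longest run = 3 ✓; GC 11/25 = 44.0% ✓; 3' end AAA has 0 G/C, need ≥1 ✗ — fails.
P3 (20 nt, A=9 T=1 G=3 C=7): length 20 ✓; longest run = 3 ✓; GC 10/20 = 50.0% ✓; 3' end ACC has 2 G/C ✓ — passes.
P4 (18 nt, A=3 T=7 G=3 C=5): length 18 ✓; longest run = 2 ✓; GC 8/18 = 44.4% ✓; 3' end GTT has 1 G/C ✓ — passes.
P5 (18 nt, A=5 T=6 G=3 C=4): length 18 ✓; longest run = 3 ✓; GC 7/18 = 38.9% ✓; 3' end TAC has 1 G/C ✓ — passes.

P3, P4 and P5.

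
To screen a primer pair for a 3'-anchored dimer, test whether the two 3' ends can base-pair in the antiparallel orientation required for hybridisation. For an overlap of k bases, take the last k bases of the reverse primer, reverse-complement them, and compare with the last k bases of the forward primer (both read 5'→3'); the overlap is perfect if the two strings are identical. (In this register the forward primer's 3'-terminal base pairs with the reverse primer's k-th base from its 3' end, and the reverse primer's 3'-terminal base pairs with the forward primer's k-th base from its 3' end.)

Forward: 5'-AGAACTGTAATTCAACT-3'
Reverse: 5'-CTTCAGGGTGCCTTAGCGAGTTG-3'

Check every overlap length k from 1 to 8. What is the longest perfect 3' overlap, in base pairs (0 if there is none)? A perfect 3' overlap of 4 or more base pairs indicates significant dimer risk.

Longest perfect overlap: 5 complementary base pairs; significant dimer risk (threshold 4).

Last 8 bases (5'→3') — forward …ATTCAACT, reverse …GCGAGTTG.
Reverse complement of the reverse primer's last 8 bases: CAACTCGC; its first k bases are the reverse complement of the reverse primer's last k bases, so a perfect k-base overlap needs the forward primer's last k bases to equal them.
Comparing (forward last k vs required): k=1: T vs C ✗; k=2: CT vs CA ✗; k=3: ACT vs CAA ✗; k=4: AACT vs CAAC ✗; k=5: CAACT vs CAACT ✓; k=6: TCAACT vs CAACTC ✗; k=7: TTCAACT vs CAACTCG ✗; k=8: ATTCAACT vs CAACTCGC ✗.
Only k = 5 is perfect, so the longest perfect 3' overlap is 5.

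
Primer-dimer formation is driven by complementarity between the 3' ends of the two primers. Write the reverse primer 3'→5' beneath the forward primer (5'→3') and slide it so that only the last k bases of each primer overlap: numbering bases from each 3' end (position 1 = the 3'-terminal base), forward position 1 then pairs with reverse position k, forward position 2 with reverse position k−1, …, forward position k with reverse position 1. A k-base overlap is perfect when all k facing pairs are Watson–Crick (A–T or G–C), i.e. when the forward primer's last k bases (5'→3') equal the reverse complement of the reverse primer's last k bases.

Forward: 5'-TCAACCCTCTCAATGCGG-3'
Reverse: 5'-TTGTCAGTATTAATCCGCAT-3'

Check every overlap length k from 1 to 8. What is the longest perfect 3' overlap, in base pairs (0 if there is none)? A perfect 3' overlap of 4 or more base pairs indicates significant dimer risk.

Last 8 bases (5'→3') — forward …CAATGCGG, reverse …ATCCGCAT.
Reverse complement of the reverse primer's last 8 bases: ATGCGGAT; its first k bases are the reverse complement of the reverse primer's last k bases, so a perfect k-base overlap needs the forward primer's last k bases to equal them.
Comparing (forward last k vs required): k=1: G vs A ✗; k=2: GG vs AT ✗; k=3: CGG vs ATG ✗; k=4: GCGG vs ATGC ✗; k=5: TGCGG vs ATGCG ✗; k=6: ATGCGG vs ATGCGG ✓; k=7: AATGCGG vs ATGCGGA ✗; k=8: CAATGCGG vs ATGCGGAT ✗.
Only k = 6 is perfect, so the longest perfect 3' overlap is 6.

Longest perfect overlap: 6 complementary base pairs; significant dimer risk (threshold 4).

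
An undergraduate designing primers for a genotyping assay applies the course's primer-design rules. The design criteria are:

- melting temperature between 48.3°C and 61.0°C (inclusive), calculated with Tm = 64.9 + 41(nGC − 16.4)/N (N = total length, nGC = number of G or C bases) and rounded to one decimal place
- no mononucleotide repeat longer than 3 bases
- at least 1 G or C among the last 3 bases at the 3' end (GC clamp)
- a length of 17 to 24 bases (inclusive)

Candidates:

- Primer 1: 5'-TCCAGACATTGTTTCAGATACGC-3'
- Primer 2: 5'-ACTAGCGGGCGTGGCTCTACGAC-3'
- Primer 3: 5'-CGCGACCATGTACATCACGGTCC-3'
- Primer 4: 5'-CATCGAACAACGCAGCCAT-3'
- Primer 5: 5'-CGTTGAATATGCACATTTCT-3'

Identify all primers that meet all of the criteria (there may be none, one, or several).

Primer 1, Primer 3 and Primer 4.

Primer 1 (23 nt, A=6 T=7 G=4 C=6): Tm = 64.9 + 41·(10 − 16.4)/23 = 53.5°C ✓; longest run = 3 ✓; 3' end CGC has 3 G/C ✓; length 23 ✓ — passes.
Primer 2 (23 nt, A=4 T=4 G=8 C=7): Tm = 64.9 + 41·(15 − 16.4)/23 = 62.4°C, outside 48.3–61.0°C ✗; longest run = 3 ✓; 3' end GAC has 2 G/C ✓; length 23 ✓ — fails.
Primer 3 (23 nt, A=5 T=4 G=5 C=9): Tm = 64.9 + 41·(14 − 16.4)/23 = 60.6°C ✓; longest run = 2 ✓; 3' end TCC has 2 G/C ✓; length 23 ✓ — passes.
Primer 4 (19 nt, A=7 T=2 G=3 C=7): Tm = 64.9 + 41·(10 − 16.4)/19 = 51.1°C ✓; longest run = 2 ✓; 3' end CAT has 1 G/C ✓; length 19 ✓ — passes.
Primer 5 (20 nt, A=5 T=8 G=3 C=4): Tm = 64.9 + 41·(7 − 16.4)/20 = 45.6°C, outside 48.3–61.0°C ✗; longest run = 3 ✓; 3' end TCT has 1 G/C ✓; length 20 ✓ — fails.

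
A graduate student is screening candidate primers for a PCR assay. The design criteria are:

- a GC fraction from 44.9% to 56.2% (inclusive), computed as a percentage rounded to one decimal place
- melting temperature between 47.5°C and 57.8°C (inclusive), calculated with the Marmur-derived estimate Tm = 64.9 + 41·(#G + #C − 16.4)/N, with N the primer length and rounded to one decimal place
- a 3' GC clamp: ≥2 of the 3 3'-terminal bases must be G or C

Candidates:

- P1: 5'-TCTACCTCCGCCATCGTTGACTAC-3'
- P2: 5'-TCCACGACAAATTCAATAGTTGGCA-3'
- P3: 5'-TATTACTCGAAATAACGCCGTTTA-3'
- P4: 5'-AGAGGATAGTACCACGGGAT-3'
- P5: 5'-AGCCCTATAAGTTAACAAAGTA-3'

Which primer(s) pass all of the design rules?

None of the candidates satisfy all criteria.

P1 (24 nt, A=4 T=7 G=3 C=10): GC 13/24 = 54.2% ✓; Tm = 64.9 + 41·(13 − 16.4)/24 = 59.1°C, outside 47.5–57.8°C ✗; 3' end TAC has 1 G/C, need ≥2 ✗ — fails.
P2 (25 nt, A=9 T=6 G=4 C=6): GC 10/25 = 40.0%, outside 44.9–56.2% ✗; Tm = 64.9 + 41·(10 − 16.4)/25 = 54.4°C ✓; 3' end GCA has 2 G/C ✓ — fails.
P3 (24 nt, A=8 T=8 G=3 C=5): GC 8/24 = 33.3%, outside 44.9–56.2% ✗; Tm = 64.9 + 41·(8 − 16.4)/24 = 50.6°C ✓; 3' end TTA has 0 G/C, need ≥2 ✗ — fails.
P4 (20 nt, A=7 T=3 G=7 C=3): GC 10/20 = 50.0% ✓; Tm = 64.9 + 41·(10 − 16.4)/20 = 51.8°C ✓; 3' end GAT has 1 G/C, need ≥2 ✗ — fails.
P5 (22 nt, A=10 T=5 G=3 C=4): GC 7/22 = 31.8%, outside 44.9–56.2% ✗; Tm = 64.9 + 41·(7 − 16.4)/22 = 47.4°C, outside 47.5–57.8°C ✗; 3' end GTA has 1 G/C, need ≥2 ✗ — fails.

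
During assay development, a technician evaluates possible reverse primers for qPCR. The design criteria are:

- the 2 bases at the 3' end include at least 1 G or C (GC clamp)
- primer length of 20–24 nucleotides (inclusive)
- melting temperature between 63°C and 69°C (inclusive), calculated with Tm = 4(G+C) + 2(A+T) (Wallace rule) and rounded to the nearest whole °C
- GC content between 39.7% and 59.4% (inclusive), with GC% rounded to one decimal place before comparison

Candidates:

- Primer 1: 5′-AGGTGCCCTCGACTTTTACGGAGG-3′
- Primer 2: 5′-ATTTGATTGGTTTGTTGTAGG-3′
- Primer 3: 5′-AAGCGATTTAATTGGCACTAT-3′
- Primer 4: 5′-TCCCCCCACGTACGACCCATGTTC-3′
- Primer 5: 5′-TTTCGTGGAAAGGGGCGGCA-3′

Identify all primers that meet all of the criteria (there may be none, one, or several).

Primer 1 (24 nt, A=4 T=6 G=8 C=6): 3' end GG has 2 G/C ✓; length 24 ✓; Tm = 2·10 + 4·14 = 76°C, outside 63–69°C ✗; GC 14/24 = 58.3% ✓ — fails.
Primer 2 (21 nt, A=3 T=11 G=7 C=0): 3' end GG has 2 G/C ✓; length 21 ✓; Tm = 2·14 + 4·7 = 56°C, outside 63–69°C ✗; GC 7/21 = 33.3%, outside 39.7–59.4% ✗ — fails.
Primer 3 (21 nt, A=7 T=7 G=4 C=3): 3' end AT has 0 G/C, need ≥1 ✗; length 21 ✓; Tm = 2·14 + 4·7 = 56°C, outside 63–69°C ✗; GC 7/21 = 33.3%, outside 39.7–59.4% ✗ — fails.
Primer 4 (24 nt, A=4 T=5 G=3 C=12): 3' end TC has 1 G/C ✓; length 24 ✓; Tm = 2·9 + 4·15 = 78°C, outside 63–69°C ✗; GC 15/24 = 62.5%, outside 39.7–59.4% ✗ — fails.
Primer 5 (20 nt, A=4 T=4 G=9 C=3): 3' end CA has 1 G/C ✓; length 20 ✓; Tm = 2·8 + 4·12 = 64°C ✓; GC 12/20 = 60.0%, outside 39.7–59.4% ✗ — fails.

None of the candidates satisfy all criteria.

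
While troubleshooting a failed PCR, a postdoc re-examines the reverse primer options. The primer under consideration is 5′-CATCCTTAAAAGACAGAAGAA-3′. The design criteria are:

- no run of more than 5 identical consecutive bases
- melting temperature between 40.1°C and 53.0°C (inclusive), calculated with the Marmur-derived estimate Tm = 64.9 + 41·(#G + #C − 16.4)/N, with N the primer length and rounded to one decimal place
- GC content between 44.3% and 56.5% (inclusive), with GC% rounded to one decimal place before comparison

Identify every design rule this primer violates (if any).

Fails: GC content.

Base counts: A=11, T=3, G=3, C=4 (length 21).
homopolymer run: longest run = 4 ✓
Tm: Tm = 64.9 + 41·(7 − 16.4)/21 = 46.5°C ✓
GC content: GC 7/21 = 33.3%, outside 44.3–56.5% ✗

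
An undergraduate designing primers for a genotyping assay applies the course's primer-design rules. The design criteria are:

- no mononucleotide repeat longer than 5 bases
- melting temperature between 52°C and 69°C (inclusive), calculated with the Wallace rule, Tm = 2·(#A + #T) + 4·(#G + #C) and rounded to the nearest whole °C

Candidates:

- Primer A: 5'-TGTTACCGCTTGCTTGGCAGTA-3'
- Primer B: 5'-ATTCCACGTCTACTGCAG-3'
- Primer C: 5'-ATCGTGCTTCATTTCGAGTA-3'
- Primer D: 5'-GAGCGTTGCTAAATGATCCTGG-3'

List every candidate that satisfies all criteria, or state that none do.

Primer A, Primer B, Primer C and Primer D.

Primer A (22 nt, A=3 T=8 G=6 C=5): longest run = 2 ✓; Tm = 2·11 + 4·11 = 66°C ✓ — passes.
Primer B (18 nt, A=4 T=5 G=3 C=6): longest run = 2 ✓; Tm = 2·9 + 4·9 = 54°C ✓ — passes.
Primer C (20 nt, A=4 T=8 G=4 C=4): longest run = 3 ✓; Tm = 2·12 + 4·8 = 56°C ✓ — passes.
Primer D (22 nt, A=5 T=6 G=7 C=4): longest run = 3 ✓; Tm = 2·11 + 4·11 = 66°C ✓ — passes.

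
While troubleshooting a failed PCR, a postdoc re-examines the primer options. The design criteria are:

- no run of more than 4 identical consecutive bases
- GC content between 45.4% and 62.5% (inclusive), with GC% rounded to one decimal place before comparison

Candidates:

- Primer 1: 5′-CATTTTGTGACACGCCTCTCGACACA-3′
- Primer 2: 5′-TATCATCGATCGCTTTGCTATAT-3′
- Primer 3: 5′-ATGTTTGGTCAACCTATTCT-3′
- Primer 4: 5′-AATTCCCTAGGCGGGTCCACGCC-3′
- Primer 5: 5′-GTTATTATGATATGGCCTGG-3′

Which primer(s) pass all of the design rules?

Primer 1 (26 nt, A=6 T=7 G=4 C=9): longest run = 4 ✓; GC 13/26 = 50.0% ✓ — passes.
Primer 2 (23 nt, A=5 T=10 G=3 C=5): longest run = 3 ✓; GC 8/23 = 34.8%, outside 45.4–62.5% ✗ — fails.
Primer 3 (20 nt, A=4 T=9 G=3 C=4): longest run = 3 ✓; GC 7/20 = 35.0%, outside 45.4–62.5% ✗ — fails.
Primer 4 (23 nt, A=4 T=4 G=6 C=9): longest run = 3 ✓; GC 15/23 = 65.2%, outside 45.4–62.5% ✗ — fails.
Primer 5 (20 nt, A=4 T=8 G=6 C=2): longest run = 2 ✓; GC 8/20 = 40.0%, outside 45.4–62.5% ✗ — fails.

Primer 1 only.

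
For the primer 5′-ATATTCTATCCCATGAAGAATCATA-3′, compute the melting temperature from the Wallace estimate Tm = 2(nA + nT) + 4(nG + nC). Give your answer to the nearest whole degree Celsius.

Base counts: A=10, T=8, G=2, C=5 (length 25).
Tm = 2·(10+8) + 4·(2+5) = 2·18 + 4·7 = 36 + 28 = 64°C.

64°C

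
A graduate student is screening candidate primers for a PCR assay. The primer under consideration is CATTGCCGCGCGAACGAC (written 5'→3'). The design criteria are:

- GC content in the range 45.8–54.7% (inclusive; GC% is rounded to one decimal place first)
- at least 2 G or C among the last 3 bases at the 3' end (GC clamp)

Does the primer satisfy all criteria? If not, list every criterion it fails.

Base counts: A=4, T=2, G=5, C=7 (length 18).
GC content: GC 12/18 = 66.7%, outside 45.8–54.7% ✗
GC clamp: 3' end GAC has 2 G/C ✓

Fails: GC content.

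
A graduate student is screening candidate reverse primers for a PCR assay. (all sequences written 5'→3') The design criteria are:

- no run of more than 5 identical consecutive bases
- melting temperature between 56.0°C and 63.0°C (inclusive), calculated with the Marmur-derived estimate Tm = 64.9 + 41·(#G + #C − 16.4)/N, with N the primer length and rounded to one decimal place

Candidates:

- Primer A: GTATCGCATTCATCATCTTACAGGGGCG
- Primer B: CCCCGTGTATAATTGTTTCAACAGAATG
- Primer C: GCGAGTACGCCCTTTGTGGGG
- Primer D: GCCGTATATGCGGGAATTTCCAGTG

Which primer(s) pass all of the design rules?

Primer A, Primer B, Primer C and Primer D.

Primer A (28 nt, A=6 T=8 G=7 C=7): longest run = 4 ✓; Tm = 64.9 + 41·(14 − 16.4)/28 = 61.4°C ✓ — passes.
Primer B (28 nt, A=8 T=9 G=5 C=6): longest run = 4 ✓; Tm = 64.9 + 41·(11 − 16.4)/28 = 57.0°C ✓ — passes.
Primer C (21 nt, A=2 T=5 G=9 C=5): longest run = 4 ✓; Tm = 64.9 + 41·(14 − 16.4)/21 = 60.2°C ✓ — passes.
Primer D (25 nt, A=5 T=7 G=8 C=5): longest run = 3 ✓; Tm = 64.9 + 41·(13 − 16.4)/25 = 59.3°C ✓ — passes.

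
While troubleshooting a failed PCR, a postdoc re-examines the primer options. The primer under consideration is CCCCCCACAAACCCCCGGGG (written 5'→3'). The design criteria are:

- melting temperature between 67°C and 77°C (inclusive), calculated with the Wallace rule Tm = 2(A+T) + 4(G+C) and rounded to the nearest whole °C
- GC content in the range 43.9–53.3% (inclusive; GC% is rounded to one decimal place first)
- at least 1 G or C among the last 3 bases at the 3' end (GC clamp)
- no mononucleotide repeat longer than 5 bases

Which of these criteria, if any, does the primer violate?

Fails: GC content, homopolymer run.

Base counts: A=4, T=0, G=4, C=12 (length 20).
Tm: Tm = 2·4 + 4·16 = 72°C ✓
GC content: GC 16/20 = 80.0%, outside 43.9–53.3% ✗
GC clamp: 3' end GGG has 3 G/C ✓
homopolymer run: longest run = 6, exceeds 5 ✗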